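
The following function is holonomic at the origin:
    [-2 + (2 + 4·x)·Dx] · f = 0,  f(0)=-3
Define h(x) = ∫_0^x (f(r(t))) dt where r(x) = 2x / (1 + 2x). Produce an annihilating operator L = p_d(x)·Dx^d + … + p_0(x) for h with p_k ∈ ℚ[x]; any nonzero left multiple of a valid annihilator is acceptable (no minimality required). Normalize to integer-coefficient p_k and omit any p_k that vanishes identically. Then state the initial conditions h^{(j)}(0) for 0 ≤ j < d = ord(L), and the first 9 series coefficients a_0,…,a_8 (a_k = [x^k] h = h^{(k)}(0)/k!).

L = -2·Dx + (1 + 8·x + 12·x^2)·Dx^2  (order 2).
h: a_k = 0, -3, -3, 6, -15, 222/5, -150, 3924/7, -2259, …
ICs: h(0) = 0, h′(0) = -3.

f: a_k = -3, -3, 3/2, -3/2, 15/8, -21/8, 63/16, -99/16, 1287/128, …
f∘r: x↦r, Dx↦Dx/r' in L_f ⇒ L₀.
h=∫h₀ ⇒ L = L₀·Dx.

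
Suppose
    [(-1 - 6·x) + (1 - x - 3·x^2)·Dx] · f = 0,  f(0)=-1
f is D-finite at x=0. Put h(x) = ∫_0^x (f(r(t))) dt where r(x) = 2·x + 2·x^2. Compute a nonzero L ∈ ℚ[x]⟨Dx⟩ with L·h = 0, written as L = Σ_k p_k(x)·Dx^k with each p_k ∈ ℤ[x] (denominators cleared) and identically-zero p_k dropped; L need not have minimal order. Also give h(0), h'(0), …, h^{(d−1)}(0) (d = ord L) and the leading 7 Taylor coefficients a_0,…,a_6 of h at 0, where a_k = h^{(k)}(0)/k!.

f: a_k = -1, -1, -4, -7, -19, -40, -97, …
f∘r: x↦r, Dx↦Dx/r' in L_f ⇒ L₀.
Integrate: L := L₀·Dx.
L = (2 + 28·x + 72·x^2 + 48·x^3)·Dx + (-1 + 2·x + 14·x^2 + 24·x^3 + 12·x^4)·Dx^2  (order 2).
h: a_k = 0, -1, -1, -6, -22, -488/5, -444, …
ICs: h(0) = 0, h′(0) = -1.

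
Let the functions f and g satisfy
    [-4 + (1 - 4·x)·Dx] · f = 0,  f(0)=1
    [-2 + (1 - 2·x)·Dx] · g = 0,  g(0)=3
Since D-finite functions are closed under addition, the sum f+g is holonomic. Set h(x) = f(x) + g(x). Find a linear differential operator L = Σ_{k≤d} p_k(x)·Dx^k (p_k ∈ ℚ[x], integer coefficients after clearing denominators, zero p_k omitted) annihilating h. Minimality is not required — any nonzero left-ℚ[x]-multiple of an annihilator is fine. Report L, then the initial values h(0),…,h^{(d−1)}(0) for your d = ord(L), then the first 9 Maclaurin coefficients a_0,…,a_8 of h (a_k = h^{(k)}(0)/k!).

L = -16 + (12 - 32·x)·Dx + (-1 + 6·x - 8·x^2)·Dx^2  (order 2).
h: a_k = 4, 10, 28, 88, 304, 1120, 4288, 16768, 66304, …
ICs: h(0) = 4, h′(0) = 10.

f: a_k = 1, 4, 16, 64, 256, 1024, 4096, 16384, 65536, …
g: a_k = 3, 6, 12, 24, 48, 96, 192, 384, 768, …
L₀ := lclm(L_f,L_g); ord L₀ ≤ 1+1.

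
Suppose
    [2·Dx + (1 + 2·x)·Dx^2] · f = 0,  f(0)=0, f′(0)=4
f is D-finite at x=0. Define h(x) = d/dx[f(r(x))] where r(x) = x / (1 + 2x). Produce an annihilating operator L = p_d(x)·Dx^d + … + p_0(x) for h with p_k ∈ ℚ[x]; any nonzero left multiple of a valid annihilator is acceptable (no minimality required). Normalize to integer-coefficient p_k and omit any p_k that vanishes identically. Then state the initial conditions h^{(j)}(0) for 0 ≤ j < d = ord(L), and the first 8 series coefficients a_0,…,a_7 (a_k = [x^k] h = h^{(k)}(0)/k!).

L = (6 + 16·x) + (1 + 6·x + 8·x^2)·Dx  (order 1).
h: a_k = 4, -24, 112, -480, 1984, -8064, 32512, -130560, …
ICs: h(0) = 4.

f: a_k = 0, 4, -4, 16/3, -8, 64/5, -64/3, 256/7, …
Change of var in L_f (x↦r) gives L₀.
Derive L from L₀ (diff closure).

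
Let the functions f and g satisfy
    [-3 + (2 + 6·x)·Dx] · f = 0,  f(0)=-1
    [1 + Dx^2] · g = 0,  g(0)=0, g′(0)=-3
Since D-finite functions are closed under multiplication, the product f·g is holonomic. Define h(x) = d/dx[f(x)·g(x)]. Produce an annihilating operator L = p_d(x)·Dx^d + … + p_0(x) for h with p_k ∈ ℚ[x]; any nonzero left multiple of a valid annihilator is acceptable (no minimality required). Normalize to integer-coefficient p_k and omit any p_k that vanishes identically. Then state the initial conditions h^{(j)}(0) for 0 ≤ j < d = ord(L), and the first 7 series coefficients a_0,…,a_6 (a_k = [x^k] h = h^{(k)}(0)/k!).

f: a_k = -1, -3/2, 9/8, -27/16, 405/128, -1701/256, 15309/1024, …
g: a_k = 0, -3, 0, 1/2, 0, -1/40, 0, …
Sym-product of L_f,L_g gives L₀ (≤ ord 2).
Derive L from L₀ (diff closure).
L = (133 + 2352·x + 4104·x^2 + 1728·x^3 + 1296·x^4) + (276 + 540·x - 1296·x^2 - 1296·x^3)·Dx + (124 + 840·x + 1836·x^2 + 1728·x^3 + 1296·x^4)·Dx^2  (order 2).
h: a_k = 3, 9, -93/8, 69/4, -5699/128, 73449/640, -4655323/15360, …
ICs: h(0) = 3, h′(0) = 9.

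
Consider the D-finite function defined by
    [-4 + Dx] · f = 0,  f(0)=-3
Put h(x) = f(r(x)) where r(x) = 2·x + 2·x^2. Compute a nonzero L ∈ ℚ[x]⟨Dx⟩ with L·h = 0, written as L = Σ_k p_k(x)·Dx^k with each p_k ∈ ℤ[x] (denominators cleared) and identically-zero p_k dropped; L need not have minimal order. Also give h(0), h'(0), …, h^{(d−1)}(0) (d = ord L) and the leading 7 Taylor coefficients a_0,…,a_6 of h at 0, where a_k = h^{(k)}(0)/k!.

f: a_k = -3, -12, -24, -32, -32, -128/5, -256/15, …
L₀ from L_f via x↦r, Dx↦r'^{-1}Dx.
L = (-8 - 16·x) + Dx  (order 1).
h: a_k = -3, -24, -120, -448, -1376, -18176/5, -127744/15, …
ICs: h(0) = -3.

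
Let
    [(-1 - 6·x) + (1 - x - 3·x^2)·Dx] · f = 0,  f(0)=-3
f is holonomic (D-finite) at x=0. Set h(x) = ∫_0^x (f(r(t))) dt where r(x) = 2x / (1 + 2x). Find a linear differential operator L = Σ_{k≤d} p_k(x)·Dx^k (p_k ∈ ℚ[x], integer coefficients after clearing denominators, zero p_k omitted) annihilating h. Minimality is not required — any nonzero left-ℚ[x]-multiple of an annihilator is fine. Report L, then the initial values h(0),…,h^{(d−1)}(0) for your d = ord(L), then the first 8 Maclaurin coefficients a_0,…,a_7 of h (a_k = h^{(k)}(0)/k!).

f: a_k = -3, -3, -12, -21, -57, -120, -291, -651, …
f∘r: x↦r, Dx↦Dx/r' in L_f ⇒ L₀.
Integrate: L := L₀·Dx.
L = (2 + 28·x)·Dx + (-1 - 4·x + 8·x^2 + 24·x^3)·Dx^2  (order 2).
h: a_k = 0, -3, -3, -12, 0, -432/5, 144, -6912/7, …
ICs: h(0) = 0, h′(0) = -3.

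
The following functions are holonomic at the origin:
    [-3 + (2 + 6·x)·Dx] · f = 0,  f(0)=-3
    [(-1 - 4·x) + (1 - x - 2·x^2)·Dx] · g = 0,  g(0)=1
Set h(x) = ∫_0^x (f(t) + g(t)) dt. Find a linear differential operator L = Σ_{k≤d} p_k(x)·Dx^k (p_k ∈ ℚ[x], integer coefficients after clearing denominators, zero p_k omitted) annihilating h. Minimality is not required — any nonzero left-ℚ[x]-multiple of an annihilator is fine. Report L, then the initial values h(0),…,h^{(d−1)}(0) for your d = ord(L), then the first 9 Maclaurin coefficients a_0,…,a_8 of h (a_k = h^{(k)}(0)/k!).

f: a_k = -3, -9/2, 27/8, -81/16, 1215/128, -5103/256, 45927/1024, -216513/2048, 8444007/32768, …
g: a_k = 1, 1, 3, 5, 11, 21, 43, 85, 171, …
Weyl lclm of L_f,L_g ⇒ L₀ (ord ≤ 2).
∫: right-multiply L₀ by Dx.
L = (45 + 207·x + 306·x^2 + 360·x^3)·Dx + (-33 - 174·x - 573·x^2 - 1044·x^3 - 900·x^4)·Dx^2 + (-2 + 30·x + 138·x^2 - 38·x^3 - 504·x^4 - 360·x^5)·Dx^3  (order 3).
h: a_k = 0, -2, -7/4, 17/8, -1/64, 2623/640, 91/512, 89959/7168, -42433/16384, …
ICs: h(0) = 0, h′(0) = -2, h′′(0) = -7/2.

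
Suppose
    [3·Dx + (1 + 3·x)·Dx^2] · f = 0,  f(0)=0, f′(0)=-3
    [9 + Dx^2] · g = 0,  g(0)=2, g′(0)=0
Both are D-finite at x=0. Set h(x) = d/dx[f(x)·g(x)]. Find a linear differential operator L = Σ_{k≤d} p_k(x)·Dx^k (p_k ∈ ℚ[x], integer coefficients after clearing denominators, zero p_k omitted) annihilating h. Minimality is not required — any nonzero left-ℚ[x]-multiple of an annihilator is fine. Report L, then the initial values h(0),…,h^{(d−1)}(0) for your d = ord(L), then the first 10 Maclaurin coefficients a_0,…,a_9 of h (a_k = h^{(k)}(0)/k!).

f: a_k = 0, -3, 9/2, -9, 81/4, -243/5, 243/2, -2187/7, 6561/8, -2187, …
g: a_k = 2, 0, -9, 0, 27/4, 0, -81/40, 0, 729/2240, 0, …
Product ⇒ symmetric product L₀, ord ≤ 4.
h₀' ⇒ L via d/dx closure of L₀.
L = (-675 - 3564·x - 10206·x^2 + 8748·x^3 + 94041·x^4 + 157464·x^5 + 78732·x^6) + (-216 - 864·x + 1620·x^2 + 14580·x^3 + 29160·x^4 + 17496·x^5)·Dx + (-84 - 396·x - 378·x^2 + 5832·x^3 + 23814·x^4 + 34992·x^5 + 17496·x^6)·Dx^2 + (-24 - 96·x + 180·x^2 + 1620·x^3 + 3240·x^4 + 1944·x^5)·Dx^3 + (-1 + 84·x^2 + 540·x^3 + 1485·x^4 + 1944·x^5 + 972·x^6)·Dx^4  (order 4).
h: a_k = -6, 18, 27, 0, -729/4, 2187/4, -67797/40, 26973/5, -7551711/448, 23337477/448, …
ICs: h(0) = -6, h′(0) = 18, h′′(0) = 54, h′′′(0) = 0.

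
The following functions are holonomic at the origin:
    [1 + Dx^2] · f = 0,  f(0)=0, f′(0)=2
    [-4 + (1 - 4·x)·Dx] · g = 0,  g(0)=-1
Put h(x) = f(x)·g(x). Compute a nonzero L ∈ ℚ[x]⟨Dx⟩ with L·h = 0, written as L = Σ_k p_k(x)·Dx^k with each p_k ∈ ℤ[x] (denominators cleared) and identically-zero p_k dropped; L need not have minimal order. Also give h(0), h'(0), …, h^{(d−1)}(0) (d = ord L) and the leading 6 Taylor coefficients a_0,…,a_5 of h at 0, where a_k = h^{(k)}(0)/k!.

L = (-1 + 4·x) + 8·Dx + (-1 + 4·x)·Dx^2  (order 2).
h: a_k = 0, -2, -8, -95/3, -380/3, -30401/60, …
ICs: h(0) = 0, h′(0) = -2.

f: a_k = 0, 2, 0, -1/3, 0, 1/60, …
g: a_k = -1, -4, -16, -64, -256, -1024, …
h₀=f·g: eliminate ⇒ L₀, order ≤ 2·1.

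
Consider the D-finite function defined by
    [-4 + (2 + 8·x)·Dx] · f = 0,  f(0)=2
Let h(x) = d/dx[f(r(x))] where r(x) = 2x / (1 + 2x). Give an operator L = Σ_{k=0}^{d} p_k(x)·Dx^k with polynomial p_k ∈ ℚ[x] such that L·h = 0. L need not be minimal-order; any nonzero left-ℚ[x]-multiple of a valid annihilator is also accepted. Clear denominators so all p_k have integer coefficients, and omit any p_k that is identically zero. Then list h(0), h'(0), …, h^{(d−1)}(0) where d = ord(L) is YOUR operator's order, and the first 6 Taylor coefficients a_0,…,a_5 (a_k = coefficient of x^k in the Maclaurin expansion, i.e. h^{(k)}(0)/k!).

f: a_k = 2, 4, -4, 8, -20, 56, …
L₀ from L_f via x↦r, Dx↦r'^{-1}Dx.
Differentiate: ansatz ord ≤ ord L₀ ⇒ L.
L = (-8 - 40·x) + (-1 - 12·x - 20·x^2)·Dx  (order 1).
h: a_k = 8, -64, 480, -3840, 32640, -288768, …
ICs: h(0) = 8.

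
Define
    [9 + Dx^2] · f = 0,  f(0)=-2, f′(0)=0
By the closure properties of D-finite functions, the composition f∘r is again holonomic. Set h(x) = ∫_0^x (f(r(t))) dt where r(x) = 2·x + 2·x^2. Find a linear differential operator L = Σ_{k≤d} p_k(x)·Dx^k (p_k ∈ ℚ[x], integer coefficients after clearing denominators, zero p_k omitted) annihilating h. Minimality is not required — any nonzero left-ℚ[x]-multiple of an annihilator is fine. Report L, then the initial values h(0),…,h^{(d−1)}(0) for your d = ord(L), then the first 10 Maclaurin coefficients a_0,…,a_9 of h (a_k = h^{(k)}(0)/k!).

f: a_k = -2, 0, 9, 0, -27/4, 0, 81/40, 0, -729/2240, 0, …
Substitute x→r, Dx→(1/r')Dx; clear ⇒ L₀.
Integrate: L := L₀·Dx.
L = (36 + 216·x + 432·x^2 + 288·x^3)·Dx - 2·Dx^2 + (1 + 2·x)·Dx^3  (order 3).
h: a_k = 0, -2, 0, 12, 18, -72/5, -72, -2592/35, 216/5, 6816/35, …
ICs: h(0) = 0, h′(0) = -2, h′′(0) = 0.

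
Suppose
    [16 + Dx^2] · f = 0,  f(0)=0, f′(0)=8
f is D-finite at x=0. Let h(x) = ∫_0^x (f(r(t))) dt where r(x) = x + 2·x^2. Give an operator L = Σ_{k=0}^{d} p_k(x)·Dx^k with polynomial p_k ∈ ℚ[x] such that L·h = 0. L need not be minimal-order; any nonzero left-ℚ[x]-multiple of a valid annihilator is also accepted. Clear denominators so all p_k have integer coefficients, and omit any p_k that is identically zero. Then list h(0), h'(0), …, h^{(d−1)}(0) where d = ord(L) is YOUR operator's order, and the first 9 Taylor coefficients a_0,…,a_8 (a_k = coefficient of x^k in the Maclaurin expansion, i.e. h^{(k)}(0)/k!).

f: a_k = 0, 8, 0, -64/3, 0, 256/15, 0, -2048/315, 0, …
f∘r: x↦r, Dx↦Dx/r' in L_f ⇒ L₀.
h=∫₀ˣh₀: take L = L₀·Dx.
L = (16 + 192·x + 768·x^2 + 1024·x^3)·Dx - 4·Dx^2 + (1 + 4·x)·Dx^3  (order 3).
h: a_k = 0, 0, 4, 16/3, -16/3, -128/5, -1792/45, 0, 26624/315, …
ICs: h(0) = 0, h′(0) = 0, h′′(0) = 8.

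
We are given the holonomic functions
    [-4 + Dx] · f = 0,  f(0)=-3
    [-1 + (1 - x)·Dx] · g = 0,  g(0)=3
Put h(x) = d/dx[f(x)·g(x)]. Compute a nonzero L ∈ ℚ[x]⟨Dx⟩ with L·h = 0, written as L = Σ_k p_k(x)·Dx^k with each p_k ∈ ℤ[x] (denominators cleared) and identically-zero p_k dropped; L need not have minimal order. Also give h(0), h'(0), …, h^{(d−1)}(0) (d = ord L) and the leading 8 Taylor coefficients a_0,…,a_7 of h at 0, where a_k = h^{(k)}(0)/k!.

f: a_k = -3, -12, -24, -32, -32, -128/5, -256/15, -1024/105, …
g: a_k = 3, 3, 3, 3, 3, 3, 3, 3, …
L₀ := L_f ⊗_s L_g (sym. prod.), ord ≤ 1.
Derive L from L₀ (diff closure).
L = (26 - 40·x + 16·x^2) + (-5 + 9·x - 4·x^2)·Dx  (order 1).
h: a_k = -45, -234, -639, -1236, -1929, -2622, -16319/5, -134648/35, …
ICs: h(0) = -45.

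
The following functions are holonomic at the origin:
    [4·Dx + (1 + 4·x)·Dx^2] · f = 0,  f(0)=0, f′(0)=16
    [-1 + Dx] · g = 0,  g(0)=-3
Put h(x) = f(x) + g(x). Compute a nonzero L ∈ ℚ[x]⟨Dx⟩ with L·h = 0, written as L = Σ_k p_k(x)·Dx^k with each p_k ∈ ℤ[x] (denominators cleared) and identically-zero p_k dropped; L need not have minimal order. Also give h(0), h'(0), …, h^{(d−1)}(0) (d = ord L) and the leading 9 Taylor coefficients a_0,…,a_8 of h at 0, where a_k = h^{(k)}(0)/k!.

f: a_k = 0, 16, -32, 256/3, -256, 4096/5, -8192/3, 65536/7, -32768, …
g: a_k = -3, -3, -3/2, -1/2, -1/8, -1/40, -1/240, -1/1680, -1/13440, …
L₀ := lclm(L_f,L_g); ord L₀ ≤ 2+1.
L = (-36 - 16·x)·Dx + (31 - 8·x - 16·x^2)·Dx^2 + (5 + 24·x + 16·x^2)·Dx^3  (order 3).
h: a_k = -3, 13, -67/2, 509/6, -2049/8, 32767/40, -655361/240, 15728639/1680, -440401921/13440, …
ICs: h(0) = -3, h′(0) = 13, h′′(0) = -67.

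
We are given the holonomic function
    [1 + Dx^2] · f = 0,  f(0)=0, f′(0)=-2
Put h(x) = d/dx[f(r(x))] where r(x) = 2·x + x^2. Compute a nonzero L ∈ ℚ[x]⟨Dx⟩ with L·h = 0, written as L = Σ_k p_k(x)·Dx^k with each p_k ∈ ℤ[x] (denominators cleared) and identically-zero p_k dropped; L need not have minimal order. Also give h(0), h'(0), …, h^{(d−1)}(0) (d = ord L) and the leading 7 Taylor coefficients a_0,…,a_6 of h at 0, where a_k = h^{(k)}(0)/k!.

f: a_k = 0, -2, 0, 1/3, 0, -1/60, 0, …
Change of var in L_f (x↦r) gives L₀.
h=h₀': d/dx-closure on L₀ ⇒ L.
L = (7 + 16·x + 24·x^2 + 16·x^3 + 4·x^4) + (-3 - 3·x)·Dx + (1 + 2·x + x^2)·Dx^2  (order 2).
h: a_k = -4, -4, 8, 16, 22/3, -6, -404/45, …
ICs: h(0) = -4, h′(0) = -4.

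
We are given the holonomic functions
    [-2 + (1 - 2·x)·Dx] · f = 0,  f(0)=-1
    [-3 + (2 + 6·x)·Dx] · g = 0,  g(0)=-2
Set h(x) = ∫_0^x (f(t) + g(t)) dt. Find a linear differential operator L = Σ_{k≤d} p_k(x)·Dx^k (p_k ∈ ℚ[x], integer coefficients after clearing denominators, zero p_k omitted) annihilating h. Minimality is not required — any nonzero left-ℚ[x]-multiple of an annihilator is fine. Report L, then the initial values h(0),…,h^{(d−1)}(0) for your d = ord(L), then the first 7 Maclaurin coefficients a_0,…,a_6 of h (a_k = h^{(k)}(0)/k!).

L = (-66 - 108·x)·Dx + (41 + 156·x + 324·x^2)·Dx^2 + (-2 - 38·x - 24·x^2 + 216·x^3)·Dx^3  (order 3).
h: a_k = 0, -3, -5/2, -7/12, -91/32, -619/320, -5797/768, …
ICs: h(0) = 0, h′(0) = -3, h′′(0) = -5.

f: a_k = -1, -2, -4, -8, -16, -32, -64, …
g: a_k = -2, -3, 9/4, -27/8, 405/64, -1701/128, 15309/512, …
L₀ := lclm(L_f,L_g); ord L₀ ≤ 1+1.
∫: right-multiply L₀ by Dx.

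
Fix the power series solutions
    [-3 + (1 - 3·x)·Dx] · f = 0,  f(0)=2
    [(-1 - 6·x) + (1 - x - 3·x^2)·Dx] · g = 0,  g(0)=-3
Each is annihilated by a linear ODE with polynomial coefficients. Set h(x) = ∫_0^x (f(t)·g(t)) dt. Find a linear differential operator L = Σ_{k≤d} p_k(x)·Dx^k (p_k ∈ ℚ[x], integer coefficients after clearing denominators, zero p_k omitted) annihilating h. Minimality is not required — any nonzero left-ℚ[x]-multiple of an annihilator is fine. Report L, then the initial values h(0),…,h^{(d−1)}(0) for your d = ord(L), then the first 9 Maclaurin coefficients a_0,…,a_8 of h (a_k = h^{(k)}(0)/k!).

f: a_k = 2, 6, 18, 54, 162, 486, 1458, 4374, 13122, …
g: a_k = -3, -3, -12, -21, -57, -120, -291, -651, -1524, …
L₀ := L_f ⊗_s L_g (sym. prod.), ord ≤ 1.
∫: right-multiply L₀ by Dx.
L = (-4 + 27·x^2)·Dx + (1 - 4·x + 9·x^3)·Dx^2  (order 2).
h: a_k = 0, -6, -12, -32, -165/2, -1104/5, -592, -11238/7, -4377, …
ICs: h(0) = 0, h′(0) = -6.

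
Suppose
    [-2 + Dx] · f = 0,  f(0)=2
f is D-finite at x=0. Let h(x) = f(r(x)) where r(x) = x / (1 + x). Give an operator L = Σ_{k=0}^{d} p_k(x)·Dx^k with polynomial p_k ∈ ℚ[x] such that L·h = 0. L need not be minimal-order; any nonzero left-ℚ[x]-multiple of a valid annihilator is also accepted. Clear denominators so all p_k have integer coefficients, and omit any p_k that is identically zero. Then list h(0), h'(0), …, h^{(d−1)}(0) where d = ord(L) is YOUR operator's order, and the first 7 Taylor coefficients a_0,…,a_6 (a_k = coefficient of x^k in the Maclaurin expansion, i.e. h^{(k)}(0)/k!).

f: a_k = 2, 4, 4, 8/3, 4/3, 8/15, 8/45, …
L₀ from L_f via x↦r, Dx↦r'^{-1}Dx.
L = -2 + (1 + 2·x + x^2)·Dx  (order 1).
h: a_k = 2, 4, 0, -4/3, 4/3, -4/5, 8/45, …
ICs: h(0) = 2.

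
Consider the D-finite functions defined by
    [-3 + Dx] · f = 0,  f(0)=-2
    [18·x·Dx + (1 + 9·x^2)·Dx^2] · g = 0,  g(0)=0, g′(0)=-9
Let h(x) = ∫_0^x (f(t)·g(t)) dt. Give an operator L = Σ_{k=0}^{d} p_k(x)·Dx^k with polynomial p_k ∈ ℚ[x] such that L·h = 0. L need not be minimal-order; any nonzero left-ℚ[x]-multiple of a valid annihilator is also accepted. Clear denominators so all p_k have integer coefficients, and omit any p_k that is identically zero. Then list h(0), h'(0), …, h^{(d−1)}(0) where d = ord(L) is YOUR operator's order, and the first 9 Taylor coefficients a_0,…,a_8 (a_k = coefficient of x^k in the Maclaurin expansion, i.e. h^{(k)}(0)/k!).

f: a_k = -2, -6, -9, -9, -27/4, -81/20, -81/40, -243/280, -729/2240, …
g: a_k = 0, -9, 0, 27, 0, -729/5, 0, 6561/7, 0, …
f·g: L₀ = L_f ⊗_s L_g, ord ≤ 1·2.
h=∫₀ˣh₀: take L = L₀·Dx.
L = (9 - 54·x + 81·x^2)·Dx + (-6 + 18·x - 54·x^2)·Dx^2 + (1 + 9·x^2)·Dx^3  (order 3).
h: a_k = 0, 0, 9, 18, 27/4, -81/5, 729/40, 2673/28, -203391/2240, …
ICs: h(0) = 0, h′(0) = 0, h′′(0) = 18.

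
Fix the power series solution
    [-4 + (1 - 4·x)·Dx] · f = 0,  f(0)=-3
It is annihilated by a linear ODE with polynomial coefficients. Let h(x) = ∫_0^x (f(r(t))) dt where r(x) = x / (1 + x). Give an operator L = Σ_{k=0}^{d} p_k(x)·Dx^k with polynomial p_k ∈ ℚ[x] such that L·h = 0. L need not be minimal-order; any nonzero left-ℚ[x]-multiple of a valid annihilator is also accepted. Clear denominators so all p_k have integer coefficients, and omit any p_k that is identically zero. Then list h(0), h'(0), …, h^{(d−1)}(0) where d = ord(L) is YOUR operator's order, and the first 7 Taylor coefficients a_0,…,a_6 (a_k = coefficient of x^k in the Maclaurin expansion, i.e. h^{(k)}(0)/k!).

f: a_k = -3, -12, -48, -192, -768, -3072, -12288, …
Change of var in L_f (x↦r) gives L₀.
h=∫h₀ ⇒ L = L₀·Dx.
L = 4·Dx + (-1 + 2·x + 3·x^2)·Dx^2  (order 2).
h: a_k = 0, -3, -6, -12, -27, -324/5, -162, …
ICs: h(0) = 0, h′(0) = -3.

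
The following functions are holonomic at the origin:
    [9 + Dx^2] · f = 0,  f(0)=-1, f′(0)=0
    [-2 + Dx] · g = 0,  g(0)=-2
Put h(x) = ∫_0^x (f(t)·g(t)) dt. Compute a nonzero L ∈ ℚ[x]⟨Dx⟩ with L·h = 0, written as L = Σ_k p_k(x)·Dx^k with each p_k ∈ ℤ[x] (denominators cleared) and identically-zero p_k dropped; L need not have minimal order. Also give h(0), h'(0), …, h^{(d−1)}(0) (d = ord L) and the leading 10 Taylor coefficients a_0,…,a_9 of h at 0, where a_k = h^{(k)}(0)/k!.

L = 13·Dx - 4·Dx^2 + Dx^3  (order 3).
h: a_k = 0, 2, 2, -5/3, -23/6, -119/60, 61/180, 407/504, 3277/10080, -239/181440, …
ICs: h(0) = 0, h′(0) = 2, h′′(0) = 4.

f: a_k = -1, 0, 9/2, 0, -27/8, 0, 81/80, 0, -729/4480, 0, …
g: a_k = -2, -4, -4, -8/3, -4/3, -8/15, -8/45, -16/315, -4/315, -8/2835, …
L₀ := L_f ⊗_s L_g (sym. prod.), ord ≤ 2.
h=∫₀ˣh₀: take L = L₀·Dx.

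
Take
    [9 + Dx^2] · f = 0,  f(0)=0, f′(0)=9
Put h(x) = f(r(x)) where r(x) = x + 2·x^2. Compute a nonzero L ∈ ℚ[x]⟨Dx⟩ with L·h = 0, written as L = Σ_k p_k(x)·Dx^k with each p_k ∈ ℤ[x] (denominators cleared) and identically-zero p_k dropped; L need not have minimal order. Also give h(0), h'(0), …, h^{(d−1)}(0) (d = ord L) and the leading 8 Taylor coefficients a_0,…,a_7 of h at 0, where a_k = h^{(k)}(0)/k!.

f: a_k = 0, 9, 0, -27/2, 0, 243/40, 0, -729/560, …
Substitute x→r, Dx→(1/r')Dx; clear ⇒ L₀.
L = (9 + 108·x + 432·x^2 + 576·x^3) - 4·Dx + (1 + 4·x)·Dx^2  (order 2).
h: a_k = 0, 9, 18, -27/2, -81, -6237/40, -189/4, 135351/560, …
ICs: h(0) = 0, h′(0) = 9.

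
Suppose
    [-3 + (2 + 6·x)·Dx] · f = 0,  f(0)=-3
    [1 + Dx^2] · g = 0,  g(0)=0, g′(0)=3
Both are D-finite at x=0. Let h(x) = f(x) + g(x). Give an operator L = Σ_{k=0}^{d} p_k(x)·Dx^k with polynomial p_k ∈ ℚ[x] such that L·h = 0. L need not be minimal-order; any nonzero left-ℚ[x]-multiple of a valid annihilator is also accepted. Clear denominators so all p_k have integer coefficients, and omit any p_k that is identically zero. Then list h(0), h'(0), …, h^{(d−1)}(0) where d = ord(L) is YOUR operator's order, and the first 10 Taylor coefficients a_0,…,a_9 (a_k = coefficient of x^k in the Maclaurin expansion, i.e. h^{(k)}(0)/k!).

f: a_k = -3, -9/2, 27/8, -81/16, 1215/128, -5103/256, 45927/1024, -216513/2048, 8444007/32768, -42220035/65536, …
g: a_k = 0, 3, 0, -1/2, 0, 1/40, 0, -1/1680, 0, 1/120960, …
L₀ := lclm(L_f,L_g); ord L₀ ≤ 1+2.
L = (-93 - 72·x - 108·x^2) + (-10 + 18·x + 216·x^2 + 216·x^3)·Dx + (-93 - 72·x - 108·x^2)·Dx^2 + (-10 + 18·x + 216·x^2 + 216·x^3)·Dx^3  (order 3).
h: a_k = -3, -3/2, 27/8, -89/16, 1215/128, -25483/1280, 45927/1024, -22733993/215040, 8444007/32768, -39897932563/61931520, …
ICs: h(0) = -3, h′(0) = -3/2, h′′(0) = 27/4.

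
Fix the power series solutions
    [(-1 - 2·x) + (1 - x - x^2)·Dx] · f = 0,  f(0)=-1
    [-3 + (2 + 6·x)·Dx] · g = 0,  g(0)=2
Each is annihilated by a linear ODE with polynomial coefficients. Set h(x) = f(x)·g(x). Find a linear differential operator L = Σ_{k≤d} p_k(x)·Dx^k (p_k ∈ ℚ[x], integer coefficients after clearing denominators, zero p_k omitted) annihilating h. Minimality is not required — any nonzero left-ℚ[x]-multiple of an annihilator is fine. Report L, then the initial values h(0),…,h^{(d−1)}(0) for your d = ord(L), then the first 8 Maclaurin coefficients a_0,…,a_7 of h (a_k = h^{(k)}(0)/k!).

f: a_k = -1, -1, -2, -3, -5, -8, -13, -21, …
g: a_k = 2, 3, -9/4, 27/8, -405/64, 1701/128, -15309/512, 72171/1024, …
Sym-product of L_f,L_g gives L₀ (≤ ord 1).
L = (5 + 7·x + 9·x^2) + (-2 - 4·x + 8·x^2 + 6·x^3)·Dx  (order 1).
h: a_k = -2, -5, -19/4, -105/8, -739/64, -4859/128, -10039/512, -131121/1024, …
ICs: h(0) = -2.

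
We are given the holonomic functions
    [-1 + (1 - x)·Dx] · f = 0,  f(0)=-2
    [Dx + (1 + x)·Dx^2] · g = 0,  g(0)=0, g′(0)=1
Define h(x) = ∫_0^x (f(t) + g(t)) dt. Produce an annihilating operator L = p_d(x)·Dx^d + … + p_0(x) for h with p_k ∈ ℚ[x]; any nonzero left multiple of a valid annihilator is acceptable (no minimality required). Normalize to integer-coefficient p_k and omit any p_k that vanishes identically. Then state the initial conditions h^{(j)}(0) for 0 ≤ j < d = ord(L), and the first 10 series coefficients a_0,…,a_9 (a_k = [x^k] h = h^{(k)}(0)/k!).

f: a_k = -2, -2, -2, -2, -2, -2, -2, -2, -2, -2, …
g: a_k = 0, 1, -1/2, 1/3, -1/4, 1/5, -1/6, 1/7, -1/8, 1/9, …
Sum ⇒ L₀ = lclm(L_f,L_g) in ℚ(x)⟨Dx⟩.
h=∫₀ˣh₀: take L = L₀·Dx.
L = (10 + 2·x)·Dx^2 + (4 + 16·x + 4·x^2)·Dx^3 + (-3 - x + 3·x^2 + x^3)·Dx^4  (order 4).
h: a_k = 0, -2, -1/2, -5/6, -5/12, -9/20, -3/10, -13/42, -13/56, -17/72, …
ICs: h(0) = 0, h′(0) = -2, h′′(0) = -1, h′′′(0) = -5.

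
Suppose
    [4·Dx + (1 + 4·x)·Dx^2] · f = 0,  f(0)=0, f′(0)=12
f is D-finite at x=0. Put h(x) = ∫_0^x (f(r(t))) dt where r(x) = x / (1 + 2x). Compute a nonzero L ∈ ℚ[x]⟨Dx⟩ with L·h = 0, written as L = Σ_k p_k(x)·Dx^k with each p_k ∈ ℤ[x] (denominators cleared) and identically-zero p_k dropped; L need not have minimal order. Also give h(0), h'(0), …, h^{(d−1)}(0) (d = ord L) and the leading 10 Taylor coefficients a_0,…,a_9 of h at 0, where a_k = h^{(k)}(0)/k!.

L = (8 + 24·x)·Dx^2 + (1 + 8·x + 12·x^2)·Dx^3  (order 3).
h: a_k = 0, 0, 6, -16, 52, -192, 3872/5, -3328, 104928/7, -209920/3, …
ICs: h(0) = 0, h′(0) = 0, h′′(0) = 12.

f: a_k = 0, 12, -24, 64, -192, 3072/5, -2048, 49152/7, -24576, 262144/3, …
L₀ from L_f via x↦r, Dx↦r'^{-1}Dx.
∫: right-multiply L₀ by Dx.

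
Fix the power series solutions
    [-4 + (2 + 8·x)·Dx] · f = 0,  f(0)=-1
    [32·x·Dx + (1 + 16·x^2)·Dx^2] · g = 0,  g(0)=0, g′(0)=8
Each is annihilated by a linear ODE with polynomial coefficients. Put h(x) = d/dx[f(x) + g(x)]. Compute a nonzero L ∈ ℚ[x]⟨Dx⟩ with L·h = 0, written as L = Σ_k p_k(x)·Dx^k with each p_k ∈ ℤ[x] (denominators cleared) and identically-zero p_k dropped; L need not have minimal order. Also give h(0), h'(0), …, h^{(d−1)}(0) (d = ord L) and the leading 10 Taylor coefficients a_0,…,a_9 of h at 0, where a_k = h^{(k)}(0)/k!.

L = (-32 - 320·x + 1536·x^2 + 3072·x^3) + (-22 - 128·x + 320·x^2 + 6144·x^3 + 10752·x^4)·Dx + (-1 + 12·x + 96·x^2 + 384·x^3 + 1792·x^4 + 3072·x^5)·Dx^2  (order 2).
h: a_k = 6, 4, -140, 40, 1908, 504, -34616, 6864, 498548, 97240, …
ICs: h(0) = 6, h′(0) = 4.

f: a_k = -1, -2, 2, -4, 10, -28, 84, -264, 858, -2860, …
g: a_k = 0, 8, 0, -128/3, 0, 2048/5, 0, -32768/7, 0, 524288/9, …
h₀=f+g: left-lcm gives L₀, ord ≤ 3.
Derive L from L₀ (diff closure).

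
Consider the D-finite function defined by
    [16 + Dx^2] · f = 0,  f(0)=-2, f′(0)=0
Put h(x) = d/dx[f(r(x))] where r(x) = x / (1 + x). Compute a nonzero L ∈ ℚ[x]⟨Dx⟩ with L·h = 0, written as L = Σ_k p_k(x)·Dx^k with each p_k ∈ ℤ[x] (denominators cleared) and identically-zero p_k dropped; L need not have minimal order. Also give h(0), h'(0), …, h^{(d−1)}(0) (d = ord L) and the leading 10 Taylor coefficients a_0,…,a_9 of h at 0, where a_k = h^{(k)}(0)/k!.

L = (22 + 12·x + 6·x^2) + (6 + 18·x + 18·x^2 + 6·x^3)·Dx + (1 + 4·x + 6·x^2 + 4·x^3 + x^4)·Dx^2  (order 2).
h: a_k = 0, 32, -96, 320/3, 320/3, -10976/15, 9184/5, -201088/63, 143488/35, -9379616/2835, …
ICs: h(0) = 0, h′(0) = 32.

f: a_k = -2, 0, 16, 0, -64/3, 0, 512/45, 0, -1024/315, 0, …
h₀=f(r): pull back L_f along r ⇒ L₀.
Differentiate: ansatz ord ≤ ord L₀ ⇒ L.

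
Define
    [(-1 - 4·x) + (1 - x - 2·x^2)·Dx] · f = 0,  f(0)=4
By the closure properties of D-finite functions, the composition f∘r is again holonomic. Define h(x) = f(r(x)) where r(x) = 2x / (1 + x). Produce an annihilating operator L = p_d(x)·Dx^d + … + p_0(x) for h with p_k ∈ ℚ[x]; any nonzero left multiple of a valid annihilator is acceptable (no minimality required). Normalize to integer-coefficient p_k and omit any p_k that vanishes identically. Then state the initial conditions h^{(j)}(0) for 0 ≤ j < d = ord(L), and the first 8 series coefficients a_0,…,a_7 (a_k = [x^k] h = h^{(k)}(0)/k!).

f: a_k = 4, 4, 12, 20, 44, 84, 172, 340, …
h₀=f(r): pull back L_f along r ⇒ L₀.
L = (2 + 18·x) + (-1 - x + 9·x^2 + 9·x^3)·Dx  (order 1).
h: a_k = 4, 8, 40, 72, 360, 648, 3240, 5832, …
ICs: h(0) = 4.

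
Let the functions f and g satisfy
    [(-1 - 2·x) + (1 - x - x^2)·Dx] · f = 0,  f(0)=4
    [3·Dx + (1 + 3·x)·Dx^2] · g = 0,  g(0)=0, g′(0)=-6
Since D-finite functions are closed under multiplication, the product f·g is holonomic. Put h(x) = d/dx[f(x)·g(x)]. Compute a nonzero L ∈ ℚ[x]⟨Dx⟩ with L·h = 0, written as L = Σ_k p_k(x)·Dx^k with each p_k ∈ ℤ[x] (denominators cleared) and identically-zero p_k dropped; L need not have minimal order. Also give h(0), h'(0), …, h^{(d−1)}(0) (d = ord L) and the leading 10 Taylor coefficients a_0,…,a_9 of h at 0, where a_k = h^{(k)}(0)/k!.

L = (102 + 270·x + 324·x^2) + (-3 + 93·x + 324·x^2 + 252·x^3)·Dx + (-5 - 22·x - 4·x^2 + 63·x^3 + 36·x^4)·Dx^2  (order 2).
h: a_k = -24, 24, -252, 360, -1914, 20376/5, -77106/5, 1410408/35, -923697/7, 2633016/7, …
ICs: h(0) = -24, h′(0) = 24.

f: a_k = 4, 4, 8, 12, 20, 32, 52, 84, 136, 220, …
g: a_k = 0, -6, 9, -18, 81/2, -486/5, 243, -4374/7, 6561/4, -4374, …
Sym-product of L_f,L_g gives L₀ (≤ ord 2).
Differentiate: ansatz ord ≤ ord L₀ ⇒ L.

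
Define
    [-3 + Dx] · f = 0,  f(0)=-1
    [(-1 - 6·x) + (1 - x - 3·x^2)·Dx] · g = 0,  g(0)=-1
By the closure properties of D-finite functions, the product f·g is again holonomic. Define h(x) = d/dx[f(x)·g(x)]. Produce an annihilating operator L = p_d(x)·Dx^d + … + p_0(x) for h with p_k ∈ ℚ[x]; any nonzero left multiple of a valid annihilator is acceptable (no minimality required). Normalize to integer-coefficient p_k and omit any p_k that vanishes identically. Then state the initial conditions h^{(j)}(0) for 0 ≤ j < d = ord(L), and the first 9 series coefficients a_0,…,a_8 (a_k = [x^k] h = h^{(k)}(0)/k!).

L = (23 + 30·x - 45·x^2 - 54·x^3 + 81·x^4) + (-4 + x + 24·x^2 - 27·x^4)·Dx  (order 1).
h: a_k = 4, 23, 84, 527/2, 1519/2, 84129/40, 56467/10, 8325841/560, 43127433/1120, …
ICs: h(0) = 4.

f: a_k = -1, -3, -9/2, -9/2, -27/8, -81/40, -81/80, -243/560, -729/4480, …
g: a_k = -1, -1, -4, -7, -19, -40, -97, -217, -508, …
Sym-product of L_f,L_g gives L₀ (≤ ord 1).
Derive L from L₀ (diff closure).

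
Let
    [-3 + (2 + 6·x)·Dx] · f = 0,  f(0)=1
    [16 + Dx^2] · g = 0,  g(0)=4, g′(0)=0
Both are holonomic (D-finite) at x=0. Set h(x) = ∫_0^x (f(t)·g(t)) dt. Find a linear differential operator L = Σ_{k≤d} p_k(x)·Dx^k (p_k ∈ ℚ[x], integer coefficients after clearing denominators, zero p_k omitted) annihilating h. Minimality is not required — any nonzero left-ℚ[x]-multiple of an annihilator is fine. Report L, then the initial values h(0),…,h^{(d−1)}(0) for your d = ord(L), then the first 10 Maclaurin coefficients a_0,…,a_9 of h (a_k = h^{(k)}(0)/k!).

L = (91 + 384·x + 576·x^2)·Dx + (-12 - 36·x)·Dx^2 + (4 + 24·x + 36·x^2)·Dx^3  (order 3).
h: a_k = 0, 4, 3, -73/6, -165/16, 6337/480, 2341/384, -337609/80640, -259579/61440, 82369729/23224320, …
ICs: h(0) = 0, h′(0) = 4, h′′(0) = 6.

f: a_k = 1, 3/2, -9/8, 27/16, -405/128, 1701/256, -15309/1024, 72171/2048, -2814669/32768, 14073345/65536, …
g: a_k = 4, 0, -32, 0, 128/3, 0, -1024/45, 0, 2048/315, 0, …
Sym-product of L_f,L_g gives L₀ (≤ ord 2).
h=∫h₀ ⇒ L = L₀·Dx.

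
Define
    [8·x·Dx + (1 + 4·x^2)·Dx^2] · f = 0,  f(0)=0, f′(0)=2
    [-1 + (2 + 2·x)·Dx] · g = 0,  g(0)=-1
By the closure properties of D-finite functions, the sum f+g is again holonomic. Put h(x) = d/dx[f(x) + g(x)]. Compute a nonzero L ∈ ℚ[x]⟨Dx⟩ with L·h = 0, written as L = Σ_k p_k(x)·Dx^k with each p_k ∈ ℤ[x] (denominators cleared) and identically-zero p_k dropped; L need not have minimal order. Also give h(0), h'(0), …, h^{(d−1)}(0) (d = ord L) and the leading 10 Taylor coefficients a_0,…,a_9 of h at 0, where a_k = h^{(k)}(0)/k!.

L = (-16 - 40·x + 192·x^2 + 96·x^3) + (-35 - 64·x + 328·x^2 + 768·x^3 + 336·x^4)·Dx + (-2 + 30·x + 48·x^2 + 144·x^3 + 224·x^4 + 96·x^5)·Dx^2  (order 2).
h: a_k = 3/2, 1/4, -131/16, 5/32, 8157/256, 63/512, -262375/2048, 429/4096, 33547997/65536, 12155/131072, …
ICs: h(0) = 3/2, h′(0) = 1/4.

f: a_k = 0, 2, 0, -8/3, 0, 32/5, 0, -128/7, 0, 512/9, …
g: a_k = -1, -1/2, 1/8, -1/16, 5/128, -7/256, 21/1024, -33/2048, 429/32768, -715/65536, …
f+g: L₀ = lclm(L_f,L_g), ord ≤ 2+1.
Derive L from L₀ (diff closure).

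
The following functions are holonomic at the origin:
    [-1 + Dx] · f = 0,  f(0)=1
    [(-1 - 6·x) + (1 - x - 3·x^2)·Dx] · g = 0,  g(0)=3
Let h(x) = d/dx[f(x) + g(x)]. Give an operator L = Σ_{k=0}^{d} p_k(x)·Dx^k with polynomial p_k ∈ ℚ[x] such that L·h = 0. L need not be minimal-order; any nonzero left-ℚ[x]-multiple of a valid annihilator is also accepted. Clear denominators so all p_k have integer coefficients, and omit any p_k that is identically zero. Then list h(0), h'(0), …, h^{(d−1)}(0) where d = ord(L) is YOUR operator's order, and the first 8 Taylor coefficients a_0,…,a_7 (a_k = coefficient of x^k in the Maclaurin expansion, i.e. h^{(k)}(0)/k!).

f: a_k = 1, 1, 1/2, 1/6, 1/24, 1/120, 1/720, 1/5040, …
g: a_k = 3, 3, 12, 21, 57, 120, 291, 651, …
Weyl lclm of L_f,L_g ⇒ L₀ (ord ≤ 2).
h=h₀': d/dx-closure on L₀ ⇒ L.
L = (34 + 278·x + 312·x^2 + 756·x^3 + 162·x^4) + (-41 - 284·x - 341·x^2 - 672·x^3 + 45·x^4 + 54·x^5)·Dx + (7 + 6·x + 29·x^2 - 84·x^3 - 207·x^4 - 54·x^5)·Dx^2  (order 2).
h: a_k = 4, 25, 127/2, 1369/6, 14401/24, 209521/120, 3281041/720, 61447681/5040, …
ICs: h(0) = 4, h′(0) = 25.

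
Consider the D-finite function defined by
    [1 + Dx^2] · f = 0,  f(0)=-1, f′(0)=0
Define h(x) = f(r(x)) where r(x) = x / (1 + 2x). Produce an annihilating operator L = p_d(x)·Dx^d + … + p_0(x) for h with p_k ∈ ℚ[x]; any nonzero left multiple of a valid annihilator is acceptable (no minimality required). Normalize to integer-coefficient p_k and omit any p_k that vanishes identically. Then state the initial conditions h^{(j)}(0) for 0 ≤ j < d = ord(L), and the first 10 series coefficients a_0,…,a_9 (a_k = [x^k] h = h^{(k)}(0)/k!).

f: a_k = -1, 0, 1/2, 0, -1/24, 0, 1/720, 0, -1/40320, 0, …
h₀=f(r): pull back L_f along r ⇒ L₀.
L = 1 + (4 + 24·x + 48·x^2 + 32·x^3)·Dx + (1 + 8·x + 24·x^2 + 32·x^3 + 16·x^4)·Dx^2  (order 2).
h: a_k = -1, 0, 1/2, -2, 143/24, -47/3, 27601/720, -1787/20, 8095583/40320, -1103647/2520, …
ICs: h(0) = -1, h′(0) = 0.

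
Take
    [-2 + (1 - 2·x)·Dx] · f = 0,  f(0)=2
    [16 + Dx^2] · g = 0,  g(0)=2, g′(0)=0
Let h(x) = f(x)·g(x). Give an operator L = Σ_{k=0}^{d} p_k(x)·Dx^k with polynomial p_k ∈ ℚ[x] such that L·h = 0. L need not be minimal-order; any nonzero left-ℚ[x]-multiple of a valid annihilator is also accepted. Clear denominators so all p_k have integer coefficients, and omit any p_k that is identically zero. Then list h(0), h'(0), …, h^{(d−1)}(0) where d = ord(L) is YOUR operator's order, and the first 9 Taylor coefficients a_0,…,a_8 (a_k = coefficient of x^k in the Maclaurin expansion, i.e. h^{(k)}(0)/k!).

L = (-16 + 32·x) + 4·Dx + (-1 + 2·x)·Dx^2  (order 2).
h: a_k = 4, 8, -16, -32, -64/3, -128/3, -4864/45, -9728/45, -134144/315, …
ICs: h(0) = 4, h′(0) = 8.

f: a_k = 2, 4, 8, 16, 32, 64, 128, 256, 512, …
g: a_k = 2, 0, -16, 0, 64/3, 0, -512/45, 0, 1024/315, …
h₀=f·g: eliminate ⇒ L₀, order ≤ 1·2.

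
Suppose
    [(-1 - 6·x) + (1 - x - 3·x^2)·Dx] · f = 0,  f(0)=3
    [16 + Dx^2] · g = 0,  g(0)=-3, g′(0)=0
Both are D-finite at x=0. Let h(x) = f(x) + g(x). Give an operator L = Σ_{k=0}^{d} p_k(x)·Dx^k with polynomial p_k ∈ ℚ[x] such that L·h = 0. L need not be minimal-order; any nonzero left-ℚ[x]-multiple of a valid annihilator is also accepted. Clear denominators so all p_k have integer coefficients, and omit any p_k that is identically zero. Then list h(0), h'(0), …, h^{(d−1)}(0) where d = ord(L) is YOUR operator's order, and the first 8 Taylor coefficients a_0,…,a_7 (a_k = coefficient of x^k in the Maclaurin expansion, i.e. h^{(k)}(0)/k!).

L = (464 + 2816·x + 416·x^2 + 2112·x^3 + 5760·x^4 + 6912·x^5) + (-192 + 304·x + 672·x^2 - 1312·x^3 - 1008·x^4 + 3456·x^5 + 3456·x^6)·Dx + (29 + 176·x + 26·x^2 + 132·x^3 + 360·x^4 + 432·x^5)·Dx^2 + (-12 + 19·x + 42·x^2 - 82·x^3 - 63·x^4 + 216·x^5 + 216·x^6)·Dx^3  (order 3).
h: a_k = 0, 3, 36, 21, 25, 120, 4621/15, 651, …
ICs: h(0) = 0, h′(0) = 3, h′′(0) = 72.

f: a_k = 3, 3, 12, 21, 57, 120, 291, 651, …
g: a_k = -3, 0, 24, 0, -32, 0, 256/15, 0, …
f+g: L₀ = lclm(L_f,L_g), ord ≤ 1+2.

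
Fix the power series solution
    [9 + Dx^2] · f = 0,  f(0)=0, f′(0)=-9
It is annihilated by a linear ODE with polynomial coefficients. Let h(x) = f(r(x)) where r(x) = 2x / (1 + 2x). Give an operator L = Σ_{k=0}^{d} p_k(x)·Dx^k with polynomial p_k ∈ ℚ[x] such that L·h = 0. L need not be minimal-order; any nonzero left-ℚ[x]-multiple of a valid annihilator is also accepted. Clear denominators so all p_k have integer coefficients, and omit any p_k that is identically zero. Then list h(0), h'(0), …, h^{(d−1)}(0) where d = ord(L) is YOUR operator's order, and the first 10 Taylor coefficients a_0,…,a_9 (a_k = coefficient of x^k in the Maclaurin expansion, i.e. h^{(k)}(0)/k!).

L = 36 + (4 + 24·x + 48·x^2 + 32·x^3)·Dx + (1 + 8·x + 24·x^2 + 32·x^3 + 16·x^4)·Dx^2  (order 2).
h: a_k = 0, -18, 36, 36, -504, 10548/5, -6120, 464472/35, -90864/5, -357732/35, …
ICs: h(0) = 0, h′(0) = -18.

f: a_k = 0, -9, 0, 27/2, 0, -243/40, 0, 729/560, 0, -729/4480, …
L₀ from L_f via x↦r, Dx↦r'^{-1}Dx.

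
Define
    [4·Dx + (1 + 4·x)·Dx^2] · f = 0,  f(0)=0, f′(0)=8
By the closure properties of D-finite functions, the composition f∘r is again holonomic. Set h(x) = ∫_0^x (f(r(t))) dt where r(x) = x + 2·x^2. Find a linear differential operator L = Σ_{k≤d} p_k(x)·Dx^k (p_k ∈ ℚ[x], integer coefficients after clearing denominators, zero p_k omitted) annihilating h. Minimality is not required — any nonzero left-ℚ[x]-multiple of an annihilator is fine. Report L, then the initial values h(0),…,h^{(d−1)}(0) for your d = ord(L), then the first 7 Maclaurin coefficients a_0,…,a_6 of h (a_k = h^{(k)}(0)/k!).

L = (16·x + 32·x^2)·Dx^2 + (1 + 8·x + 24·x^2 + 32·x^3)·Dx^3  (order 3).
h: a_k = 0, 0, 4, 0, -16/3, 64/5, -256/15, …
ICs: h(0) = 0, h′(0) = 0, h′′(0) = 8.

f: a_k = 0, 8, -16, 128/3, -128, 2048/5, -4096/3, …
Substitute x→r, Dx→(1/r')Dx; clear ⇒ L₀.
Integrate: L := L₀·Dx.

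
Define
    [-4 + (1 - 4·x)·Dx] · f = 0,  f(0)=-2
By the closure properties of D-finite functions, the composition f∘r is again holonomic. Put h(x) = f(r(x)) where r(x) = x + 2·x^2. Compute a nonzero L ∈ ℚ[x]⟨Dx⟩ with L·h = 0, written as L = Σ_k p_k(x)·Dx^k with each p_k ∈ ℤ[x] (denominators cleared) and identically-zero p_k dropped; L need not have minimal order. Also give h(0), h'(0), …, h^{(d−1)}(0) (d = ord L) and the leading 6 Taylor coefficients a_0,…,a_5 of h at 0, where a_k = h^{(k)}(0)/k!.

L = (4 + 16·x) + (-1 + 4·x + 8·x^2)·Dx  (order 1).
h: a_k = -2, -8, -48, -256, -1408, -7680, …
ICs: h(0) = -2.

f: a_k = -2, -8, -32, -128, -512, -2048, …
Substitute x→r, Dx→(1/r')Dx; clear ⇒ L₀.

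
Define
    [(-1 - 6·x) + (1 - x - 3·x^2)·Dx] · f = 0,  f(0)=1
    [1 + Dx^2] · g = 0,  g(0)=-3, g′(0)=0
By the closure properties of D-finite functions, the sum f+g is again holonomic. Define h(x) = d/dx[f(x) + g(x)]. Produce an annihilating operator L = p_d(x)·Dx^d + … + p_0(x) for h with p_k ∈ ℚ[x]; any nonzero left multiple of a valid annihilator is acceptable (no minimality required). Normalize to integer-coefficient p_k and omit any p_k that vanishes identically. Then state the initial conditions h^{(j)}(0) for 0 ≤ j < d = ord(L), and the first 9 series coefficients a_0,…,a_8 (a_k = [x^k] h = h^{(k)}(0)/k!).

L = (464 + 2522·x + 8618·x^2 + 6330·x^3 + 9630·x^4 + 486·x^5 + 486·x^6) + (-43 - 249·x + 114·x^2 + 559·x^3 + 1500·x^4 + 1863·x^5 + 189·x^6 + 162·x^7)·Dx + (464 + 2522·x + 8618·x^2 + 6330·x^3 + 9630·x^4 + 486·x^5 + 486·x^6)·Dx^2 + (-43 - 249·x + 114·x^2 + 559·x^3 + 1500·x^4 + 1863·x^5 + 189·x^6 + 162·x^7)·Dx^3  (order 3).
h: a_k = 1, 11, 21, 151/2, 200, 23281/40, 1519, 6827519/1680, 10431, …
ICs: h(0) = 1, h′(0) = 11, h′′(0) = 42.

f: a_k = 1, 1, 4, 7, 19, 40, 97, 217, 508, …
g: a_k = -3, 0, 3/2, 0, -1/8, 0, 1/240, 0, -1/13440, …
h₀=f+g: left-lcm gives L₀, ord ≤ 3.
Differentiate: ansatz ord ≤ ord L₀ ⇒ L.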